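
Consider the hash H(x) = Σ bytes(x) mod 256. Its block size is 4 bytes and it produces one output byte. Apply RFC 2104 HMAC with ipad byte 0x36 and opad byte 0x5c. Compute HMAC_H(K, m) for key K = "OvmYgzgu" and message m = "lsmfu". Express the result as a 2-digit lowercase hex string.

6f

Key "OvmYgzgu" = 4f 76 6d 59 67 7a 67 75 is 8 bytes > B = 4, so hash it first: H(key) = 48, then zero-pad to 4 bytes: K' = 48 00 00 00.
K' ⊕ ipad = 7e 36 36 36.  K' ⊕ opad = 14 5c 5c 5c.
Inner input = (K'⊕ipad) ∥ m = 7e 36 36 36 ∥ 6c 73 6d 66 75.
Inner hash: sum = 126+54+54+54+108+115+109+102+117 = 839; mod 256 = 71 → 47.
Outer input = (K'⊕opad) ∥ inner = 14 5c 5c 5c ∥ 47.
Outer hash (tag): sum = 20+92+92+92+71 = 367; mod 256 = 111 → 6f.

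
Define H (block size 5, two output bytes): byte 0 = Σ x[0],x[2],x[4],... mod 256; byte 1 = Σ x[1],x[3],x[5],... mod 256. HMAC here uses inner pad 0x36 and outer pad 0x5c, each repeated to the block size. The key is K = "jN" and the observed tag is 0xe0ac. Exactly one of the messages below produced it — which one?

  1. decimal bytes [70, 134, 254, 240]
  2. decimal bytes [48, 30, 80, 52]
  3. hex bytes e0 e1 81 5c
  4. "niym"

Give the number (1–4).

Key "jN" = 6a 4e is 2 bytes ≤ B = 5; zero-pad to 5 bytes: K' = 6a 4e 00 00 00.
K' ⊕ ipad = 5c 78 36 36 36; K' ⊕ opad = 36 12 5c 5c 5c.
m1: inner = H(5c 78 36 36 36 46 86 fe f0) = 3e f2; tag = H(36 12 5c 5c 5c 3e f2) = e0ac ← matches
m2: inner = H(5c 78 36 36 36 30 1e 50 34) = 1a 2e; tag = H(36 12 5c 5c 5c 1a 2e) = 1c88
m3: inner = H(5c 78 36 36 36 e0 e1 81 5c) = 05 0f; tag = H(36 12 5c 5c 5c 05 0f) = fd73
m4: inner = H(5c 78 36 36 36 6e 69 79 6d) = 9e 95; tag = H(36 12 5c 5c 5c 9e 95) = 830c

1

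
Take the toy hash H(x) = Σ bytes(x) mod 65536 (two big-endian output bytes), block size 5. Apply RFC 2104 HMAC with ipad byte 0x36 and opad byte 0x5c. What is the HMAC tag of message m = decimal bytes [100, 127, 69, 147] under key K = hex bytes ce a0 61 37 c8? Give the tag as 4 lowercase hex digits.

Key hex bytes ce a0 61 37 c8 is exactly B = 5 bytes: K' = ce a0 61 37 c8.
K' ⊕ ipad = f8 96 57 01 fe.  K' ⊕ opad = 92 fc 3d 6b 94.
Inner input = (K'⊕ipad) ∥ m = f8 96 57 01 fe ∥ 64 7f 45 93.
Inner hash: sum = 248+150+87+1+254+100+127+69+147 = 1183 → 04 9f.
Outer input = (K'⊕opad) ∥ inner = 92 fc 3d 6b 94 ∥ 04 9f.
Outer hash (tag): sum = 146+252+61+107+148+4+159 = 877 → 03 6d.

036d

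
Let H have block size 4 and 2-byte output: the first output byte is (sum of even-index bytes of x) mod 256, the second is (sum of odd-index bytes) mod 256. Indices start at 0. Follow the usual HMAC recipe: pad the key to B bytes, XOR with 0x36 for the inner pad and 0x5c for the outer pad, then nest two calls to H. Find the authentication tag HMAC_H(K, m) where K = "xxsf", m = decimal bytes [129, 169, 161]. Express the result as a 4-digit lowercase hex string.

08a5

Key "xxsf" = 78 78 73 66 is exactly B = 4 bytes: K' = 78 78 73 66.
K' ⊕ ipad = 4e 4e 45 50.  K' ⊕ opad = 24 24 2f 3a.
Inner input = (K'⊕ipad) ∥ m = 4e 4e 45 50 ∥ 81 a9 a1.
Inner hash: even-index sum = 437 mod 256 = 181; odd-index sum = 327 mod 256 = 71 → b5 47.
Outer input = (K'⊕opad) ∥ inner = 24 24 2f 3a ∥ b5 47.
Outer hash (tag): even-index sum = 264 mod 256 = 8; odd-index sum = 165 mod 256 = 165 → 08 a5.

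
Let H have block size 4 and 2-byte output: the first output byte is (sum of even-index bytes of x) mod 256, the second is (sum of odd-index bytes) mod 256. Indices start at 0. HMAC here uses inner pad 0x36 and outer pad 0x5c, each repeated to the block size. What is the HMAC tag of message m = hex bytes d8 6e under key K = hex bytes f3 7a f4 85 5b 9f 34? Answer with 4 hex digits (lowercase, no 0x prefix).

d46a

Key hex bytes f3 7a f4 85 5b 9f 34 is 7 bytes > B = 4, so hash it first: H(key) = 76 9e, then zero-pad to 4 bytes: K' = 76 9e 00 00.
K' ⊕ ipad = 40 a8 36 36.  K' ⊕ opad = 2a c2 5c 5c.
Inner input = (K'⊕ipad) ∥ m = 40 a8 36 36 ∥ d8 6e.
Inner hash: even-index sum = 334 mod 256 = 78; odd-index sum = 332 mod 256 = 76 → 4e 4c.
Outer input = (K'⊕opad) ∥ inner = 2a c2 5c 5c ∥ 4e 4c.
Outer hash (tag): even-index sum = 212 mod 256 = 212; odd-index sum = 362 mod 256 = 106 → d4 6a.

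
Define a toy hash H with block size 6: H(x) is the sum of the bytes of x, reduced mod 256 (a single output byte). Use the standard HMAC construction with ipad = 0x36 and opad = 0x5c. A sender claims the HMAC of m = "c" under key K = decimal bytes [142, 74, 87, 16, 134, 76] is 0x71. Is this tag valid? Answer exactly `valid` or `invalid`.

valid

Key decimal bytes [142, 74, 87, 16, 134, 76] = 8e 4a 57 10 86 4c is exactly B = 6 bytes: K' = 8e 4a 57 10 86 4c.
K' ⊕ ipad = b8 7c 61 26 b0 7a; K' ⊕ opad = d2 16 0b 4c da 10.
Inner hash: sum = 184+124+97+38+176+122+99 = 840; mod 256 = 72 → 48.
Outer hash (recomputed tag): sum = 210+22+11+76+218+16+72 = 625; mod 256 = 113 → 71.
Recomputed tag = 71; claimed = 71 → match.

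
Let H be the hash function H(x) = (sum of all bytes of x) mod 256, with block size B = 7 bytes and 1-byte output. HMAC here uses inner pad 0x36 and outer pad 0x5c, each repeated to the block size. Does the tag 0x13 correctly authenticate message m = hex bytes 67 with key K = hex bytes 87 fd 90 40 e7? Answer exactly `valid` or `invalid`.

Key hex bytes 87 fd 90 40 e7 is 5 bytes ≤ B = 7; zero-pad to 7 bytes: K' = 87 fd 90 40 e7 00 00.
K' ⊕ ipad = b1 cb a6 76 d1 36 36; K' ⊕ opad = db a1 cc 1c bb 5c 5c.
Inner hash: sum = 177+203+166+118+209+54+54+103 = 1084; mod 256 = 60 → 3c.
Outer hash (recomputed tag): sum = 219+161+204+28+187+92+92+60 = 1043; mod 256 = 19 → 13.
Recomputed tag = 13; claimed = 13 → match.

valid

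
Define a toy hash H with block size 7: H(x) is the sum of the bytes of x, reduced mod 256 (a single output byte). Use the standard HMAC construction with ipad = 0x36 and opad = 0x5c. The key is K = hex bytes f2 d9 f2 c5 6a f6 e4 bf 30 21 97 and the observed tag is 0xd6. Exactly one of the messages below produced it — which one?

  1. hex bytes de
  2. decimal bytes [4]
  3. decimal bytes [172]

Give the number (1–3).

Key hex bytes f2 d9 f2 c5 6a f6 e4 bf 30 21 97 is 11 bytes > B = 7, so hash it first: H(key) = 6d, then zero-pad to 7 bytes: K' = 6d 00 00 00 00 00 00.
K' ⊕ ipad = 5b 36 36 36 36 36 36; K' ⊕ opad = 31 5c 5c 5c 5c 5c 5c.
m1: inner = H(5b 36 36 36 36 36 36 de) = 7d; tag = H(31 5c 5c 5c 5c 5c 5c 7d) = d6 ← matches
m2: inner = H(5b 36 36 36 36 36 36 04) = a3; tag = H(31 5c 5c 5c 5c 5c 5c a3) = fc
m3: inner = H(5b 36 36 36 36 36 36 ac) = 4b; tag = H(31 5c 5c 5c 5c 5c 5c 4b) = a4

1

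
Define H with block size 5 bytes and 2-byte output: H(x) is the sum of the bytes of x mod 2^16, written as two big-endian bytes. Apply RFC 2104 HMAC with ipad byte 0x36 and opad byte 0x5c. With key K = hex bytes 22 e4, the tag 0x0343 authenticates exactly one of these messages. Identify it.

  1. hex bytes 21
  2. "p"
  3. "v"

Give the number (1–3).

2

Key hex bytes 22 e4 is 2 bytes ≤ B = 5; zero-pad to 5 bytes: K' = 22 e4 00 00 00.
K' ⊕ ipad = 14 d2 36 36 36; K' ⊕ opad = 7e b8 5c 5c 5c.
m1: inner = H(14 d2 36 36 36 21) = 01 a9; tag = H(7e b8 5c 5c 5c 01 a9) = 02f4
m2: inner = H(14 d2 36 36 36 70) = 01 f8; tag = H(7e b8 5c 5c 5c 01 f8) = 0343 ← matches
m3: inner = H(14 d2 36 36 36 76) = 01 fe; tag = H(7e b8 5c 5c 5c 01 fe) = 0349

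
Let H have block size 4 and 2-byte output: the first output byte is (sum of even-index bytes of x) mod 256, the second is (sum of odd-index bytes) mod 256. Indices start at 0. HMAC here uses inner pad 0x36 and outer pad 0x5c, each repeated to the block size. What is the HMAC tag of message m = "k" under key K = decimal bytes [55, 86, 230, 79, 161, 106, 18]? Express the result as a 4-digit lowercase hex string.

6f1e

Key decimal bytes [55, 86, 230, 79, 161, 106, 18] = 37 56 e6 4f a1 6a 12 is 7 bytes > B = 4, so hash it first: H(key) = d0 0f, then zero-pad to 4 bytes: K' = d0 0f 00 00.
K' ⊕ ipad = e6 39 36 36.  K' ⊕ opad = 8c 53 5c 5c.
Inner input = (K'⊕ipad) ∥ m = e6 39 36 36 ∥ 6b.
Inner hash: even-index sum = 391 mod 256 = 135; odd-index sum = 111 mod 256 = 111 → 87 6f.
Outer input = (K'⊕opad) ∥ inner = 8c 53 5c 5c ∥ 87 6f.
Outer hash (tag): even-index sum = 367 mod 256 = 111; odd-index sum = 286 mod 256 = 30 → 6f 1e.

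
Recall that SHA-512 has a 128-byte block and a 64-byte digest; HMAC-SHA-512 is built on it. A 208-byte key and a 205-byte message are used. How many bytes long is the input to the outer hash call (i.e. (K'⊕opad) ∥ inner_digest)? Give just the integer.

192

Key is 208 > 128 bytes, so it is hashed to 64 bytes then zero-padded to 128: |K'| = 128.
Outer input = (K'⊕opad) ∥ H(inner) → 128 + 64 = 192 bytes.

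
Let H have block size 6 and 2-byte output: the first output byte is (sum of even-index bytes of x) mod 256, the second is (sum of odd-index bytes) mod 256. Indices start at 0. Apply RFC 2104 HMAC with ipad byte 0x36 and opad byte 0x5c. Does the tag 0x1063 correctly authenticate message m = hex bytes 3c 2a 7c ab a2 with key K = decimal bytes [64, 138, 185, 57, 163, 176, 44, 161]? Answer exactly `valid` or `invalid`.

valid

Key decimal bytes [64, 138, 185, 57, 163, 176, 44, 161] = 40 8a b9 39 a3 b0 2c a1 is 8 bytes > B = 6, so hash it first: H(key) = c8 14, then zero-pad to 6 bytes: K' = c8 14 00 00 00 00.
K' ⊕ ipad = fe 22 36 36 36 36; K' ⊕ opad = 94 48 5c 5c 5c 5c.
Inner hash: even-index sum = 708 mod 256 = 196; odd-index sum = 355 mod 256 = 99 → c4 63.
Outer hash (recomputed tag): even-index sum = 528 mod 256 = 16; odd-index sum = 355 mod 256 = 99 → 10 63.
Recomputed tag = 1063; claimed = 1063 → match.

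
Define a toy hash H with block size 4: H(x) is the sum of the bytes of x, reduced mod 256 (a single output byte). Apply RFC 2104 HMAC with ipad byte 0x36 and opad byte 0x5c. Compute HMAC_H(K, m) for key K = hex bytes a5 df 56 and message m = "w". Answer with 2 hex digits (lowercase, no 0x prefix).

Key hex bytes a5 df 56 is 3 bytes ≤ B = 4; zero-pad to 4 bytes: K' = a5 df 56 00.
K' ⊕ ipad = 93 e9 60 36.  K' ⊕ opad = f9 83 0a 5c.
Inner input = (K'⊕ipad) ∥ m = 93 e9 60 36 ∥ 77.
Inner hash: sum = 147+233+96+54+119 = 649; mod 256 = 137 → 89.
Outer input = (K'⊕opad) ∥ inner = f9 83 0a 5c ∥ 89.
Outer hash (tag): sum = 249+131+10+92+137 = 619; mod 256 = 107 → 6b.

6b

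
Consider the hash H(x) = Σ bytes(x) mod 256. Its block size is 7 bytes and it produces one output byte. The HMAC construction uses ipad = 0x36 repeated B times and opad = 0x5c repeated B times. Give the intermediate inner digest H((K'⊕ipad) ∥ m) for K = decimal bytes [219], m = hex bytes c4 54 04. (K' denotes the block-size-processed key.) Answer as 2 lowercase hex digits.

4d

Key decimal bytes [219] = db is 1 byte ≤ B = 7; zero-pad to 7 bytes: K' = db 00 00 00 00 00 00.
K' ⊕ ipad = ed 36 36 36 36 36 36.
Inner input = ed 36 36 36 36 36 36 ∥ c4 54 04.
Inner hash: sum = 237+54+54+54+54+54+54+196+84+4 = 845; mod 256 = 77 → 4d.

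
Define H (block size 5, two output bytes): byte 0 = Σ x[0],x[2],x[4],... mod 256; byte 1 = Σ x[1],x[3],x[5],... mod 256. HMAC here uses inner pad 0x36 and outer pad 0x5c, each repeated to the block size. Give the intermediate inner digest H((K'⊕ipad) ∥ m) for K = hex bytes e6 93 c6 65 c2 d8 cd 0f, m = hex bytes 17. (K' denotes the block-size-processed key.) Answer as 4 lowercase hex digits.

7936

Key hex bytes e6 93 c6 65 c2 d8 cd 0f is 8 bytes > B = 5, so hash it first: H(key) = 3b df, then zero-pad to 5 bytes: K' = 3b df 00 00 00.
K' ⊕ ipad = 0d e9 36 36 36.
Inner input = 0d e9 36 36 36 ∥ 17.
Inner hash: even-index sum = 121 mod 256 = 121; odd-index sum = 310 mod 256 = 54 → 79 36.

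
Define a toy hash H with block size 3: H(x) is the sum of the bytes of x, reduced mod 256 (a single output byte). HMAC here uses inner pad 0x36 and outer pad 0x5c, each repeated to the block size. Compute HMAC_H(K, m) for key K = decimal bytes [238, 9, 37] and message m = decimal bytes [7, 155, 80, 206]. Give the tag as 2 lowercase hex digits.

6a

Key decimal bytes [238, 9, 37] = ee 09 25 is exactly B = 3 bytes: K' = ee 09 25.
K' ⊕ ipad = d8 3f 13.  K' ⊕ opad = b2 55 79.
Inner input = (K'⊕ipad) ∥ m = d8 3f 13 ∥ 07 9b 50 ce.
Inner hash: sum = 216+63+19+7+155+80+206 = 746; mod 256 = 234 → ea.
Outer input = (K'⊕opad) ∥ inner = b2 55 79 ∥ ea.
Outer hash (tag): sum = 178+85+121+234 = 618; mod 256 = 106 → 6a.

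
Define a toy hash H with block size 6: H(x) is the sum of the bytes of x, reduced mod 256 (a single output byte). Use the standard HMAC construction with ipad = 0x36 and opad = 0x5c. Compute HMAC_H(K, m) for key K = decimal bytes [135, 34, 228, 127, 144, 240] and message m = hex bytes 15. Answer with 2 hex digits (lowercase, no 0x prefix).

0d

Key decimal bytes [135, 34, 228, 127, 144, 240] = 87 22 e4 7f 90 f0 is exactly B = 6 bytes: K' = 87 22 e4 7f 90 f0.
K' ⊕ ipad = b1 14 d2 49 a6 c6.  K' ⊕ opad = db 7e b8 23 cc ac.
Inner input = (K'⊕ipad) ∥ m = b1 14 d2 49 a6 c6 ∥ 15.
Inner hash: sum = 177+20+210+73+166+198+21 = 865; mod 256 = 97 → 61.
Outer input = (K'⊕opad) ∥ inner = db 7e b8 23 cc ac ∥ 61.
Outer hash (tag): sum = 219+126+184+35+204+172+97 = 1037; mod 256 = 13 → 0d.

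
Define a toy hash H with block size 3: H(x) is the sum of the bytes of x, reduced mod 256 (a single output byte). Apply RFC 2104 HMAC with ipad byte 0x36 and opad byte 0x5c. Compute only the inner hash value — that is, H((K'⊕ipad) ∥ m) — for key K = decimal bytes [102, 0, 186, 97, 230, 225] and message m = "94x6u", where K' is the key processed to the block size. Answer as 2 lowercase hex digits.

7a

Key decimal bytes [102, 0, 186, 97, 230, 225] = 66 00 ba 61 e6 e1 is 6 bytes > B = 3, so hash it first: H(key) = 48, then zero-pad to 3 bytes: K' = 48 00 00.
K' ⊕ ipad = 7e 36 36.
Inner input = 7e 36 36 ∥ 39 34 78 36 75.
Inner hash: sum = 126+54+54+57+52+120+54+117 = 634; mod 256 = 122 → 7a.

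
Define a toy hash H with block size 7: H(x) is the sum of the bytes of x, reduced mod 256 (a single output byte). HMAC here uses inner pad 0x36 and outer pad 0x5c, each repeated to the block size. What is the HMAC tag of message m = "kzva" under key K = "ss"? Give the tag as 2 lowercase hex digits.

Key "ss" = 73 73 is 2 bytes ≤ B = 7; zero-pad to 7 bytes: K' = 73 73 00 00 00 00 00.
K' ⊕ ipad = 45 45 36 36 36 36 36.  K' ⊕ opad = 2f 2f 5c 5c 5c 5c 5c.
Inner input = (K'⊕ipad) ∥ m = 45 45 36 36 36 36 36 ∥ 6b 7a 76 61.
Inner hash: sum = 69+69+54+54+54+54+54+107+122+118+97 = 852; mod 256 = 84 → 54.
Outer input = (K'⊕opad) ∥ inner = 2f 2f 5c 5c 5c 5c 5c ∥ 54.
Outer hash (tag): sum = 47+47+92+92+92+92+92+84 = 638; mod 256 = 126 → 7e.

7e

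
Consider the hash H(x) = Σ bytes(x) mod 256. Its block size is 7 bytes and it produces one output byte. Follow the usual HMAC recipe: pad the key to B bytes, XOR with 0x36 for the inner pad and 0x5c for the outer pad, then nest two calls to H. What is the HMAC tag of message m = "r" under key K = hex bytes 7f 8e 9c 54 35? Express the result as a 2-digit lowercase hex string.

Key hex bytes 7f 8e 9c 54 35 is 5 bytes ≤ B = 7; zero-pad to 7 bytes: K' = 7f 8e 9c 54 35 00 00.
K' ⊕ ipad = 49 b8 aa 62 03 36 36.  K' ⊕ opad = 23 d2 c0 08 69 5c 5c.
Inner input = (K'⊕ipad) ∥ m = 49 b8 aa 62 03 36 36 ∥ 72.
Inner hash: sum = 73+184+170+98+3+54+54+114 = 750; mod 256 = 238 → ee.
Outer input = (K'⊕opad) ∥ inner = 23 d2 c0 08 69 5c 5c ∥ ee.
Outer hash (tag): sum = 35+210+192+8+105+92+92+238 = 972; mod 256 = 204 → cc.

cc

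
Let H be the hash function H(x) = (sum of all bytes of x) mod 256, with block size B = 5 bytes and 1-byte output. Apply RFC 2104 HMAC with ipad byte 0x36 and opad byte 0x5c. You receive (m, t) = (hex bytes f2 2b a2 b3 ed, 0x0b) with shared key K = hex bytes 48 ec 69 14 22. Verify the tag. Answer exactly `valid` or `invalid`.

Key hex bytes 48 ec 69 14 22 is exactly B = 5 bytes: K' = 48 ec 69 14 22.
K' ⊕ ipad = 7e da 5f 22 14; K' ⊕ opad = 14 b0 35 48 7e.
Inner hash: sum = 126+218+95+34+20+242+43+162+179+237 = 1356; mod 256 = 76 → 4c.
Outer hash (recomputed tag): sum = 20+176+53+72+126+76 = 523; mod 256 = 11 → 0b.
Recomputed tag = 0b; claimed = 0b → match.

valid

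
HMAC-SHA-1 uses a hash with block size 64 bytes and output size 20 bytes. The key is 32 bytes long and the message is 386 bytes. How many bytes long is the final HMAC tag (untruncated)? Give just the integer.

The tag is one SHA-1 digest: 20 bytes.

20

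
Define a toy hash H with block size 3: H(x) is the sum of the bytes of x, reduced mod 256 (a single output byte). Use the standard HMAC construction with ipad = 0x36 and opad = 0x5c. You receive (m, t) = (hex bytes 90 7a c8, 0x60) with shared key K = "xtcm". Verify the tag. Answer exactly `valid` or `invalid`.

valid

Key "xtcm" = 78 74 63 6d is 4 bytes > B = 3, so hash it first: H(key) = bc, then zero-pad to 3 bytes: K' = bc 00 00.
K' ⊕ ipad = 8a 36 36; K' ⊕ opad = e0 5c 5c.
Inner hash: sum = 138+54+54+144+122+200 = 712; mod 256 = 200 → c8.
Outer hash (recomputed tag): sum = 224+92+92+200 = 608; mod 256 = 96 → 60.
Recomputed tag = 60; claimed = 60 → match.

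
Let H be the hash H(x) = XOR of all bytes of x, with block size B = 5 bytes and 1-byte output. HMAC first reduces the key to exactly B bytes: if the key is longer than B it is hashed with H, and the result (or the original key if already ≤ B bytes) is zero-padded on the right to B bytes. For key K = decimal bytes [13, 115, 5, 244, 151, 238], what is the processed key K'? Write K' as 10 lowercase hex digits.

|K| = 6 > B = 5, so first hash the key.
H(K): XOR 0d⊕73⊕05⊕f4⊕97⊕ee = f6.
Zero-pad H(K) = f6 to 5 bytes: K' = f6 00 00 00 00.

f600000000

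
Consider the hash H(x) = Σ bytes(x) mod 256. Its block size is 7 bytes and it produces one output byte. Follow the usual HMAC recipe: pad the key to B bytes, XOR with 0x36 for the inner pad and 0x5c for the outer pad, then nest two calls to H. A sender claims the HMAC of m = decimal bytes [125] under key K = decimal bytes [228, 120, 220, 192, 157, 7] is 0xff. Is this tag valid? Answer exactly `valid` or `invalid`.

Key decimal bytes [228, 120, 220, 192, 157, 7] = e4 78 dc c0 9d 07 is 6 bytes ≤ B = 7; zero-pad to 7 bytes: K' = e4 78 dc c0 9d 07 00.
K' ⊕ ipad = d2 4e ea f6 ab 31 36; K' ⊕ opad = b8 24 80 9c c1 5b 5c.
Inner hash: sum = 210+78+234+246+171+49+54+125 = 1167; mod 256 = 143 → 8f.
Outer hash (recomputed tag): sum = 184+36+128+156+193+91+92+143 = 1023; mod 256 = 255 → ff.
Recomputed tag = ff; claimed = ff → match.

valid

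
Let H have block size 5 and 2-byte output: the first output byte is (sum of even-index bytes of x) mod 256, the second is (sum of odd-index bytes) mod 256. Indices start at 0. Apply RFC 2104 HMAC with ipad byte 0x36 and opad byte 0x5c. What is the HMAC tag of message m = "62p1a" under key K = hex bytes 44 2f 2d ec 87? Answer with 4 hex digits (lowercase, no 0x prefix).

5ec4

Key hex bytes 44 2f 2d ec 87 is exactly B = 5 bytes: K' = 44 2f 2d ec 87.
K' ⊕ ipad = 72 19 1b da b1.  K' ⊕ opad = 18 73 71 b0 db.
Inner input = (K'⊕ipad) ∥ m = 72 19 1b da b1 ∥ 36 32 70 31 61.
Inner hash: even-index sum = 417 mod 256 = 161; odd-index sum = 506 mod 256 = 250 → a1 fa.
Outer input = (K'⊕opad) ∥ inner = 18 73 71 b0 db ∥ a1 fa.
Outer hash (tag): even-index sum = 606 mod 256 = 94; odd-index sum = 452 mod 256 = 196 → 5e c4.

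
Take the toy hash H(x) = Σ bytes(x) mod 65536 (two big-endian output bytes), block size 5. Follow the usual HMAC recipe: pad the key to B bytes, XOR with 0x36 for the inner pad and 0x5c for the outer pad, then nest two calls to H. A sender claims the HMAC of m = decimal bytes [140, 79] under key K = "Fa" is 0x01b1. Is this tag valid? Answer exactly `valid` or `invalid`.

valid

Key "Fa" = 46 61 is 2 bytes ≤ B = 5; zero-pad to 5 bytes: K' = 46 61 00 00 00.
K' ⊕ ipad = 70 57 36 36 36; K' ⊕ opad = 1a 3d 5c 5c 5c.
Inner hash: sum = 112+87+54+54+54+140+79 = 580 → 02 44.
Outer hash (recomputed tag): sum = 26+61+92+92+92+2+68 = 433 → 01 b1.
Recomputed tag = 01b1; claimed = 01b1 → match.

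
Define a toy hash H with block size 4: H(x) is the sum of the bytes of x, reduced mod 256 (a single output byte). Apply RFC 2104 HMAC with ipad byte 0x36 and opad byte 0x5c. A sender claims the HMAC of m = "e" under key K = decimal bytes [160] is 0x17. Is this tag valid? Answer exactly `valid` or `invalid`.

invalid

Key decimal bytes [160] = a0 is 1 byte ≤ B = 4; zero-pad to 4 bytes: K' = a0 00 00 00.
K' ⊕ ipad = 96 36 36 36; K' ⊕ opad = fc 5c 5c 5c.
Inner hash: sum = 150+54+54+54+101 = 413; mod 256 = 157 → 9d.
Outer hash (recomputed tag): sum = 252+92+92+92+157 = 685; mod 256 = 173 → ad.
Recomputed tag = ad; claimed = 17 → mismatch.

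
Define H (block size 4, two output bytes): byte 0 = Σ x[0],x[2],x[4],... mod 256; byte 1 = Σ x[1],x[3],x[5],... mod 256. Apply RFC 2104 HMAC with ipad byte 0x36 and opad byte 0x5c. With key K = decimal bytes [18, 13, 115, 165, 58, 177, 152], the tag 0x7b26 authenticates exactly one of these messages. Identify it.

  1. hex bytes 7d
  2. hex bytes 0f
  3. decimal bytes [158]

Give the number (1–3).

1

Key decimal bytes [18, 13, 115, 165, 58, 177, 152] = 12 0d 73 a5 3a b1 98 is 7 bytes > B = 4, so hash it first: H(key) = 57 63, then zero-pad to 4 bytes: K' = 57 63 00 00.
K' ⊕ ipad = 61 55 36 36; K' ⊕ opad = 0b 3f 5c 5c.
m1: inner = H(61 55 36 36 7d) = 14 8b; tag = H(0b 3f 5c 5c 14 8b) = 7b26 ← matches
m2: inner = H(61 55 36 36 0f) = a6 8b; tag = H(0b 3f 5c 5c a6 8b) = 0d26
m3: inner = H(61 55 36 36 9e) = 35 8b; tag = H(0b 3f 5c 5c 35 8b) = 9c26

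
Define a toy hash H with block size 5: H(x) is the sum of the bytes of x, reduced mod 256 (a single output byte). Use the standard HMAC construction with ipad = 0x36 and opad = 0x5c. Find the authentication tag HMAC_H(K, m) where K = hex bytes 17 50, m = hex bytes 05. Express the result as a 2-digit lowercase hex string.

Key hex bytes 17 50 is 2 bytes ≤ B = 5; zero-pad to 5 bytes: K' = 17 50 00 00 00.
K' ⊕ ipad = 21 66 36 36 36.  K' ⊕ opad = 4b 0c 5c 5c 5c.
Inner input = (K'⊕ipad) ∥ m = 21 66 36 36 36 ∥ 05.
Inner hash: sum = 33+102+54+54+54+5 = 302; mod 256 = 46 → 2e.
Outer input = (K'⊕opad) ∥ inner = 4b 0c 5c 5c 5c ∥ 2e.
Outer hash (tag): sum = 75+12+92+92+92+46 = 409; mod 256 = 153 → 99.

99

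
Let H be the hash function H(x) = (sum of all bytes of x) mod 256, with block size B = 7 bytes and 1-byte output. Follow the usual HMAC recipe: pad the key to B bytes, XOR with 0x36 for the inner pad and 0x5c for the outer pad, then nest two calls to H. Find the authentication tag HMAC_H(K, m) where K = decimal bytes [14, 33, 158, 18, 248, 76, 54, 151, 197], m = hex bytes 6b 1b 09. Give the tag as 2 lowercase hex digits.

Key decimal bytes [14, 33, 158, 18, 248, 76, 54, 151, 197] = 0e 21 9e 12 f8 4c 36 97 c5 is 9 bytes > B = 7, so hash it first: H(key) = b5, then zero-pad to 7 bytes: K' = b5 00 00 00 00 00 00.
K' ⊕ ipad = 83 36 36 36 36 36 36.  K' ⊕ opad = e9 5c 5c 5c 5c 5c 5c.
Inner input = (K'⊕ipad) ∥ m = 83 36 36 36 36 36 36 ∥ 6b 1b 09.
Inner hash: sum = 131+54+54+54+54+54+54+107+27+9 = 598; mod 256 = 86 → 56.
Outer input = (K'⊕opad) ∥ inner = e9 5c 5c 5c 5c 5c 5c ∥ 56.
Outer hash (tag): sum = 233+92+92+92+92+92+92+86 = 871; mod 256 = 103 → 67.

67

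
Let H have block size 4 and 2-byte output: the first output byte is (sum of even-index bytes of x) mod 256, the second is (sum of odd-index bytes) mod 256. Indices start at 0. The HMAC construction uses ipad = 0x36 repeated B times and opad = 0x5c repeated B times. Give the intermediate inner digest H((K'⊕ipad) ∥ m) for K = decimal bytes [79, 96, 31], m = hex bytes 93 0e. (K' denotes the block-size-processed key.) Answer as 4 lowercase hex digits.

359a

Key decimal bytes [79, 96, 31] = 4f 60 1f is 3 bytes ≤ B = 4; zero-pad to 4 bytes: K' = 4f 60 1f 00.
K' ⊕ ipad = 79 56 29 36.
Inner input = 79 56 29 36 ∥ 93 0e.
Inner hash: even-index sum = 309 mod 256 = 53; odd-index sum = 154 mod 256 = 154 → 35 9a.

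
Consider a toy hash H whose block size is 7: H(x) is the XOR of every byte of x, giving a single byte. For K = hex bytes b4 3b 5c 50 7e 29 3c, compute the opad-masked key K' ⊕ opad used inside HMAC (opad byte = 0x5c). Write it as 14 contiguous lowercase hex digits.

Key hex bytes b4 3b 5c 50 7e 29 3c is exactly B = 7 bytes: K' = b4 3b 5c 50 7e 29 3c.
XOR each byte with 0x5c: b4⊕5c=e8, 3b⊕5c=67, 5c⊕5c=00, 50⊕5c=0c, 7e⊕5c=22, 29⊕5c=75, 3c⊕5c=60.

e867000c227560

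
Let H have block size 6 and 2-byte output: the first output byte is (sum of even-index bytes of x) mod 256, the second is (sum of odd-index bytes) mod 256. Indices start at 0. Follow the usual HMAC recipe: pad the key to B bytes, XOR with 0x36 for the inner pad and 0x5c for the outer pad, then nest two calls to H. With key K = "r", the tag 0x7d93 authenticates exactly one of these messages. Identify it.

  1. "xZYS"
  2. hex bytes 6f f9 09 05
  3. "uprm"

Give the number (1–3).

Key "r" = 72 is 1 byte ≤ B = 6; zero-pad to 6 bytes: K' = 72 00 00 00 00 00.
K' ⊕ ipad = 44 36 36 36 36 36; K' ⊕ opad = 2e 5c 5c 5c 5c 5c.
m1: inner = H(44 36 36 36 36 36 78 5a 59 53) = 81 4f; tag = H(2e 5c 5c 5c 5c 5c 81 4f) = 6763
m2: inner = H(44 36 36 36 36 36 6f f9 09 05) = 28 a0; tag = H(2e 5c 5c 5c 5c 5c 28 a0) = 0eb4
m3: inner = H(44 36 36 36 36 36 75 70 72 6d) = 97 7f; tag = H(2e 5c 5c 5c 5c 5c 97 7f) = 7d93 ← matches

3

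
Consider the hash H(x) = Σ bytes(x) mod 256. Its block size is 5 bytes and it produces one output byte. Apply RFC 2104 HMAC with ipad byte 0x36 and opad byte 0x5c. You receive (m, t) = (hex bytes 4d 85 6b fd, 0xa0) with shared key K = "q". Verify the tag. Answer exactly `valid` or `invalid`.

Key "q" = 71 is 1 byte ≤ B = 5; zero-pad to 5 bytes: K' = 71 00 00 00 00.
K' ⊕ ipad = 47 36 36 36 36; K' ⊕ opad = 2d 5c 5c 5c 5c.
Inner hash: sum = 71+54+54+54+54+77+133+107+253 = 857; mod 256 = 89 → 59.
Outer hash (recomputed tag): sum = 45+92+92+92+92+89 = 502; mod 256 = 246 → f6.
Recomputed tag = f6; claimed = a0 → mismatch.

invalid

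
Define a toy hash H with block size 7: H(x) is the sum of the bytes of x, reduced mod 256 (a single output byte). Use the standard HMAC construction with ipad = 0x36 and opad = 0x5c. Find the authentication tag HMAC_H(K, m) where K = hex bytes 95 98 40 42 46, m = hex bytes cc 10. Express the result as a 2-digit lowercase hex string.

8c

Key hex bytes 95 98 40 42 46 is 5 bytes ≤ B = 7; zero-pad to 7 bytes: K' = 95 98 40 42 46 00 00.
K' ⊕ ipad = a3 ae 76 74 70 36 36.  K' ⊕ opad = c9 c4 1c 1e 1a 5c 5c.
Inner input = (K'⊕ipad) ∥ m = a3 ae 76 74 70 36 36 ∥ cc 10.
Inner hash: sum = 163+174+118+116+112+54+54+204+16 = 1011; mod 256 = 243 → f3.
Outer input = (K'⊕opad) ∥ inner = c9 c4 1c 1e 1a 5c 5c ∥ f3.
Outer hash (tag): sum = 201+196+28+30+26+92+92+243 = 908; mod 256 = 140 → 8c.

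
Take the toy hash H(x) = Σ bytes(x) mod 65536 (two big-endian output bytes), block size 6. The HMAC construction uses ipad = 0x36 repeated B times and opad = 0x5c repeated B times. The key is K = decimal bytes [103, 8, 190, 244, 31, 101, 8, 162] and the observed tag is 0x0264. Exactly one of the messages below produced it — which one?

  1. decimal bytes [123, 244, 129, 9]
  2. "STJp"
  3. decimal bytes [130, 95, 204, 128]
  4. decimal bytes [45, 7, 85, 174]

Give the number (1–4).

1

Key decimal bytes [103, 8, 190, 244, 31, 101, 8, 162] = 67 08 be f4 1f 65 08 a2 is 8 bytes > B = 6, so hash it first: H(key) = 03 4f, then zero-pad to 6 bytes: K' = 03 4f 00 00 00 00.
K' ⊕ ipad = 35 79 36 36 36 36; K' ⊕ opad = 5f 13 5c 5c 5c 5c.
m1: inner = H(35 79 36 36 36 36 7b f4 81 09) = 03 7f; tag = H(5f 13 5c 5c 5c 5c 03 7f) = 0264 ← matches
m2: inner = H(35 79 36 36 36 36 53 54 4a 70) = 02 e7; tag = H(5f 13 5c 5c 5c 5c 02 e7) = 02cb
m3: inner = H(35 79 36 36 36 36 82 5f cc 80) = 03 b3; tag = H(5f 13 5c 5c 5c 5c 03 b3) = 0298
m4: inner = H(35 79 36 36 36 36 2d 07 55 ae) = 02 bd; tag = H(5f 13 5c 5c 5c 5c 02 bd) = 02a1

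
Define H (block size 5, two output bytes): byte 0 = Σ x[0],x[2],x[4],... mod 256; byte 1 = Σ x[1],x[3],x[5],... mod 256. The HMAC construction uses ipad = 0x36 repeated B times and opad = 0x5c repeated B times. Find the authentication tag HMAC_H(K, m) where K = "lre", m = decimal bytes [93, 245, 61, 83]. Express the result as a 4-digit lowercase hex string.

d9b5

Key "lre" = 6c 72 65 is 3 bytes ≤ B = 5; zero-pad to 5 bytes: K' = 6c 72 65 00 00.
K' ⊕ ipad = 5a 44 53 36 36.  K' ⊕ opad = 30 2e 39 5c 5c.
Inner input = (K'⊕ipad) ∥ m = 5a 44 53 36 36 ∥ 5d f5 3d 53.
Inner hash: even-index sum = 555 mod 256 = 43; odd-index sum = 276 mod 256 = 20 → 2b 14.
Outer input = (K'⊕opad) ∥ inner = 30 2e 39 5c 5c ∥ 2b 14.
Outer hash (tag): even-index sum = 217 mod 256 = 217; odd-index sum = 181 mod 256 = 181 → d9 b5.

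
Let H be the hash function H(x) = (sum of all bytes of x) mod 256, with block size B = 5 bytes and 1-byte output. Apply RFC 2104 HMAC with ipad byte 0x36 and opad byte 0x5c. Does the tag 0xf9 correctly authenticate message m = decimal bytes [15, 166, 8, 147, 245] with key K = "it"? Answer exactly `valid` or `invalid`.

valid

Key "it" = 69 74 is 2 bytes ≤ B = 5; zero-pad to 5 bytes: K' = 69 74 00 00 00.
K' ⊕ ipad = 5f 42 36 36 36; K' ⊕ opad = 35 28 5c 5c 5c.
Inner hash: sum = 95+66+54+54+54+15+166+8+147+245 = 904; mod 256 = 136 → 88.
Outer hash (recomputed tag): sum = 53+40+92+92+92+136 = 505; mod 256 = 249 → f9.
Recomputed tag = f9; claimed = f9 → match.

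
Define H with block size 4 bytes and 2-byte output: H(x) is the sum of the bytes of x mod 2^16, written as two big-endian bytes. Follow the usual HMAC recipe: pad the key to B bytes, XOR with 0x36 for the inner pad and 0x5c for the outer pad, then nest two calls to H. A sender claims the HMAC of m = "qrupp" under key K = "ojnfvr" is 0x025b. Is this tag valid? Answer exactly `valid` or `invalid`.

Key "ojnfvr" = 6f 6a 6e 66 76 72 is 6 bytes > B = 4, so hash it first: H(key) = 02 95, then zero-pad to 4 bytes: K' = 02 95 00 00.
K' ⊕ ipad = 34 a3 36 36; K' ⊕ opad = 5e c9 5c 5c.
Inner hash: sum = 52+163+54+54+113+114+117+112+112 = 891 → 03 7b.
Outer hash (recomputed tag): sum = 94+201+92+92+3+123 = 605 → 02 5d.
Recomputed tag = 025d; claimed = 025b → mismatch.

invalid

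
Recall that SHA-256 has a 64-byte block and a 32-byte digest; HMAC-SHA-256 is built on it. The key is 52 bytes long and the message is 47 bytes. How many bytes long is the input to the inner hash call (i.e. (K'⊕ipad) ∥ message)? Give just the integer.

111

Key is 52 ≤ 64 bytes, zero-padded: |K'| = 64.
Inner input = (K'⊕ipad) ∥ m → 64 + 47 = 111 bytes.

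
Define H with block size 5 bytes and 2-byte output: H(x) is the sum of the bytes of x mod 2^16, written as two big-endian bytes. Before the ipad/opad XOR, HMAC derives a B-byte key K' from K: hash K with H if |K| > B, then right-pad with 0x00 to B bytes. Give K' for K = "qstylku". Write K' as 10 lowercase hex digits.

|K| = 7 > B = 5, so first hash the key.
H(K): sum = 113+115+116+121+108+107+117 = 797 → 03 1d.
Zero-pad H(K) = 03 1d to 5 bytes: K' = 03 1d 00 00 00.

031d000000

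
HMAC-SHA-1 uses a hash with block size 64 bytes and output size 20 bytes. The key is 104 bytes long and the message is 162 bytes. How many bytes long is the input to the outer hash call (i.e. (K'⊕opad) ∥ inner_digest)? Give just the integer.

Key is 104 > 64 bytes, so it is hashed to 20 bytes then zero-padded to 64: |K'| = 64.
Outer input = (K'⊕opad) ∥ H(inner) → 64 + 20 = 84 bytes.

84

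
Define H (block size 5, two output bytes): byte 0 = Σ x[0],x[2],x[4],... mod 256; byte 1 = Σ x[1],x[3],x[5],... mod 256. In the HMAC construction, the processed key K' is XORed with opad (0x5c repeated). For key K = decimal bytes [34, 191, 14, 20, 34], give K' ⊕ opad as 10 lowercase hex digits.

Key decimal bytes [34, 191, 14, 20, 34] = 22 bf 0e 14 22 is exactly B = 5 bytes: K' = 22 bf 0e 14 22.
XOR each byte with 0x5c: 22⊕5c=7e, bf⊕5c=e3, 0e⊕5c=52, 14⊕5c=48, 22⊕5c=7e.

7ee352487e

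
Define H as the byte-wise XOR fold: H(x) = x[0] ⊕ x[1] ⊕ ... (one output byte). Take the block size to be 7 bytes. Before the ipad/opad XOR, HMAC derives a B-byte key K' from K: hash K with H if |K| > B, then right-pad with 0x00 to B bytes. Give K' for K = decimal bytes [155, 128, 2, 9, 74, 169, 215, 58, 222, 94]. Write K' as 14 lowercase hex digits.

|K| = 10 > B = 7, so first hash the key.
H(K): XOR 9b⊕80⊕02⊕09⊕4a⊕a9⊕d7⊕3a⊕de⊕5e = 9e.
Zero-pad H(K) = 9e to 7 bytes: K' = 9e 00 00 00 00 00 00.

9e000000000000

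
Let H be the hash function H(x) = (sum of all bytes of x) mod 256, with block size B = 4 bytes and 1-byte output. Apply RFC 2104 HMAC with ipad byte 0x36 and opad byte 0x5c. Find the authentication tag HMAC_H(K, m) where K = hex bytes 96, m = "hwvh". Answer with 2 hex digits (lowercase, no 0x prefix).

dd

Key hex bytes 96 is 1 byte ≤ B = 4; zero-pad to 4 bytes: K' = 96 00 00 00.
K' ⊕ ipad = a0 36 36 36.  K' ⊕ opad = ca 5c 5c 5c.
Inner input = (K'⊕ipad) ∥ m = a0 36 36 36 ∥ 68 77 76 68.
Inner hash: sum = 160+54+54+54+104+119+118+104 = 767; mod 256 = 255 → ff.
Outer input = (K'⊕opad) ∥ inner = ca 5c 5c 5c ∥ ff.
Outer hash (tag): sum = 202+92+92+92+255 = 733; mod 256 = 221 → dd.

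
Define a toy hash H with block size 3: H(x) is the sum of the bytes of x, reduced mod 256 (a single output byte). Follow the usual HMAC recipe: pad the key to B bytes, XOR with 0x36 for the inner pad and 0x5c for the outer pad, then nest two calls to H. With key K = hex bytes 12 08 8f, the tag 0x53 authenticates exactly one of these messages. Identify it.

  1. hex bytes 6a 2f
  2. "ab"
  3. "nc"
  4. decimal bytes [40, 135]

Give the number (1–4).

2

Key hex bytes 12 08 8f is exactly B = 3 bytes: K' = 12 08 8f.
K' ⊕ ipad = 24 3e b9; K' ⊕ opad = 4e 54 d3.
m1: inner = H(24 3e b9 6a 2f) = b4; tag = H(4e 54 d3 b4) = 29
m2: inner = H(24 3e b9 61 62) = de; tag = H(4e 54 d3 de) = 53 ← matches
m3: inner = H(24 3e b9 6e 63) = ec; tag = H(4e 54 d3 ec) = 61
m4: inner = H(24 3e b9 28 87) = ca; tag = H(4e 54 d3 ca) = 3f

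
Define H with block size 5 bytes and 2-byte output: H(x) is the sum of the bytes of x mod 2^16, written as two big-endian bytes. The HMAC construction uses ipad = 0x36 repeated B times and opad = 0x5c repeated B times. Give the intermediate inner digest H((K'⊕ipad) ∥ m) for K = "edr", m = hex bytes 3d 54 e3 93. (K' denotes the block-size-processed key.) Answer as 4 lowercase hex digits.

Key "edr" = 65 64 72 is 3 bytes ≤ B = 5; zero-pad to 5 bytes: K' = 65 64 72 00 00.
K' ⊕ ipad = 53 52 44 36 36.
Inner input = 53 52 44 36 36 ∥ 3d 54 e3 93.
Inner hash: sum = 83+82+68+54+54+61+84+227+147 = 860 → 03 5c.

035c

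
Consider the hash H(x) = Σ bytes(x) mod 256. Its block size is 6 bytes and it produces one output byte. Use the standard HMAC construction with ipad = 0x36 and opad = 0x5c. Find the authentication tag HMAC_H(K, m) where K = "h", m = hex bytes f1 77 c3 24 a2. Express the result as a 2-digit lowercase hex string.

Key "h" = 68 is 1 byte ≤ B = 6; zero-pad to 6 bytes: K' = 68 00 00 00 00 00.
K' ⊕ ipad = 5e 36 36 36 36 36.  K' ⊕ opad = 34 5c 5c 5c 5c 5c.
Inner input = (K'⊕ipad) ∥ m = 5e 36 36 36 36 36 ∥ f1 77 c3 24 a2.
Inner hash: sum = 94+54+54+54+54+54+241+119+195+36+162 = 1117; mod 256 = 93 → 5d.
Outer input = (K'⊕opad) ∥ inner = 34 5c 5c 5c 5c 5c ∥ 5d.
Outer hash (tag): sum = 52+92+92+92+92+92+93 = 605; mod 256 = 93 → 5d.

5d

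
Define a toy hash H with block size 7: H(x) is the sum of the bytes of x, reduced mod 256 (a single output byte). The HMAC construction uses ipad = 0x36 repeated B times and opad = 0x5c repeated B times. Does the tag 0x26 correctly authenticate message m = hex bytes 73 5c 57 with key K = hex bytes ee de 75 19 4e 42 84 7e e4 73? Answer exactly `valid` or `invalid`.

Key hex bytes ee de 75 19 4e 42 84 7e e4 73 is 10 bytes > B = 7, so hash it first: H(key) = 43, then zero-pad to 7 bytes: K' = 43 00 00 00 00 00 00.
K' ⊕ ipad = 75 36 36 36 36 36 36; K' ⊕ opad = 1f 5c 5c 5c 5c 5c 5c.
Inner hash: sum = 117+54+54+54+54+54+54+115+92+87 = 735; mod 256 = 223 → df.
Outer hash (recomputed tag): sum = 31+92+92+92+92+92+92+223 = 806; mod 256 = 38 → 26.
Recomputed tag = 26; claimed = 26 → match.

valid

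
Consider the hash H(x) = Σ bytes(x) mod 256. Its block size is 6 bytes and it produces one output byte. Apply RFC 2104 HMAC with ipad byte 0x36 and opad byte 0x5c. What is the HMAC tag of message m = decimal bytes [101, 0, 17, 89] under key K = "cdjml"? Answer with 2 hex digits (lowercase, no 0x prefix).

Key "cdjml" = 63 64 6a 6d 6c is 5 bytes ≤ B = 6; zero-pad to 6 bytes: K' = 63 64 6a 6d 6c 00.
K' ⊕ ipad = 55 52 5c 5b 5a 36.  K' ⊕ opad = 3f 38 36 31 30 5c.
Inner input = (K'⊕ipad) ∥ m = 55 52 5c 5b 5a 36 ∥ 65 00 11 59.
Inner hash: sum = 85+82+92+91+90+54+101+0+17+89 = 701; mod 256 = 189 → bd.
Outer input = (K'⊕opad) ∥ inner = 3f 38 36 31 30 5c ∥ bd.
Outer hash (tag): sum = 63+56+54+49+48+92+189 = 551; mod 256 = 39 → 27.

27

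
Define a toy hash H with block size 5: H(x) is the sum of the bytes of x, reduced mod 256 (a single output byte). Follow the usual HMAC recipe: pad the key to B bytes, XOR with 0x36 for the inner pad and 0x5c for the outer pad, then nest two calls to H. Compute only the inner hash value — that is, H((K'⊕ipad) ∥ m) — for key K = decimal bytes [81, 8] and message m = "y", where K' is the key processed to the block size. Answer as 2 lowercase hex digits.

Key decimal bytes [81, 8] = 51 08 is 2 bytes ≤ B = 5; zero-pad to 5 bytes: K' = 51 08 00 00 00.
K' ⊕ ipad = 67 3e 36 36 36.
Inner input = 67 3e 36 36 36 ∥ 79.
Inner hash: sum = 103+62+54+54+54+121 = 448; mod 256 = 192 → c0.

c0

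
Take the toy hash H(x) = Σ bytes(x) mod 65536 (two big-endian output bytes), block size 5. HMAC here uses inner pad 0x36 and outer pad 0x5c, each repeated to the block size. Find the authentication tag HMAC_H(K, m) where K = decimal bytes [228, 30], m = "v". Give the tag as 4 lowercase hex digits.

0222

Key decimal bytes [228, 30] = e4 1e is 2 bytes ≤ B = 5; zero-pad to 5 bytes: K' = e4 1e 00 00 00.
K' ⊕ ipad = d2 28 36 36 36.  K' ⊕ opad = b8 42 5c 5c 5c.
Inner input = (K'⊕ipad) ∥ m = d2 28 36 36 36 ∥ 76.
Inner hash: sum = 210+40+54+54+54+118 = 530 → 02 12.
Outer input = (K'⊕opad) ∥ inner = b8 42 5c 5c 5c ∥ 02 12.
Outer hash (tag): sum = 184+66+92+92+92+2+18 = 546 → 02 22.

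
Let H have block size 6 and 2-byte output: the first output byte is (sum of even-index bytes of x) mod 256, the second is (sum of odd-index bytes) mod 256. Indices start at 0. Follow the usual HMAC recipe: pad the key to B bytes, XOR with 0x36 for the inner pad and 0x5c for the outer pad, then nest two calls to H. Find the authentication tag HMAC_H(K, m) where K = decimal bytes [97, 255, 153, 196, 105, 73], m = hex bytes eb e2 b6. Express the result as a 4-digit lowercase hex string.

Key decimal bytes [97, 255, 153, 196, 105, 73] = 61 ff 99 c4 69 49 is exactly B = 6 bytes: K' = 61 ff 99 c4 69 49.
K' ⊕ ipad = 57 c9 af f2 5f 7f.  K' ⊕ opad = 3d a3 c5 98 35 15.
Inner input = (K'⊕ipad) ∥ m = 57 c9 af f2 5f 7f ∥ eb e2 b6.
Inner hash: even-index sum = 774 mod 256 = 6; odd-index sum = 796 mod 256 = 28 → 06 1c.
Outer input = (K'⊕opad) ∥ inner = 3d a3 c5 98 35 15 ∥ 06 1c.
Outer hash (tag): even-index sum = 317 mod 256 = 61; odd-index sum = 364 mod 256 = 108 → 3d 6c.

3d6c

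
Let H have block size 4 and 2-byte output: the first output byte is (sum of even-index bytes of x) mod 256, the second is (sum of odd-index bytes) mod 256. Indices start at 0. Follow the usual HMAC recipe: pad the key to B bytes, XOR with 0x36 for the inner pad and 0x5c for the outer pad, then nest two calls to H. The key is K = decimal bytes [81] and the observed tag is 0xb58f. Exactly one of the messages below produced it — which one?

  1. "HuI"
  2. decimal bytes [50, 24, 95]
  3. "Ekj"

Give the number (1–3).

3

Key decimal bytes [81] = 51 is 1 byte ≤ B = 4; zero-pad to 4 bytes: K' = 51 00 00 00.
K' ⊕ ipad = 67 36 36 36; K' ⊕ opad = 0d 5c 5c 5c.
m1: inner = H(67 36 36 36 48 75 49) = 2e e1; tag = H(0d 5c 5c 5c 2e e1) = 9799
m2: inner = H(67 36 36 36 32 18 5f) = 2e 84; tag = H(0d 5c 5c 5c 2e 84) = 973c
m3: inner = H(67 36 36 36 45 6b 6a) = 4c d7; tag = H(0d 5c 5c 5c 4c d7) = b58f ← matches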